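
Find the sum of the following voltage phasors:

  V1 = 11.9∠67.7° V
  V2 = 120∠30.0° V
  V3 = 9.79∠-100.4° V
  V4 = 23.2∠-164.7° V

Step 1 — Convert each phasor to rectangular form:
  V1 = 11.9·(cos(67.7°) + j·sin(67.7°)) = 4.516 + j11.01 V
  V2 = 120·(cos(30.0°) + j·sin(30.0°)) = 103.9 + j60 V
  V3 = 9.79·(cos(-100.4°) + j·sin(-100.4°)) = -1.767 - j9.629 V
  V4 = 23.2·(cos(-164.7°) + j·sin(-164.7°)) = -22.38 - j6.122 V
Step 2 — Sum components: V_total = 84.29 + j55.26 V.
Step 3 — Convert to polar: |V_total| = 100.8 V, ∠V_total = 33.2°.

V_total = 100.8∠33.2° V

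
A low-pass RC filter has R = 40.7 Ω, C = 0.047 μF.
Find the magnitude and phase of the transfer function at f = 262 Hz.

Step 1 — Angular frequency: ω = 2π·262 = 1646 rad/s.
Step 2 — Transfer function: H(jω) = 1/(1 + jωRC).
Step 3 — Denominator: 1 + jωRC = 1 + j·1646·40.7·4.7e-08 = 1 + j0.003149.
Step 4 — H = 1 - j0.003149.
Step 5 — Magnitude: |H| = 1 (-0.0 dB); phase: φ = -0.2°.

|H| = 1 (-0.0 dB), φ = -0.2°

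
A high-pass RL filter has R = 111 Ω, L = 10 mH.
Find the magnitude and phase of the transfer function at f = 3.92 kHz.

Step 1 — Angular frequency: ω = 2π·3920 = 2.463e+04 rad/s.
Step 2 — Transfer function: H(jω) = jωL/(R + jωL).
Step 3 — Numerator jωL = j·246.3; denominator R + jωL = 111 + j246.3.
Step 4 — H = 0.8312 + j0.3746.
Step 5 — Magnitude: |H| = 0.9117 (-0.8 dB); phase: φ = 24.3°.

|H| = 0.9117 (-0.8 dB), φ = 24.3°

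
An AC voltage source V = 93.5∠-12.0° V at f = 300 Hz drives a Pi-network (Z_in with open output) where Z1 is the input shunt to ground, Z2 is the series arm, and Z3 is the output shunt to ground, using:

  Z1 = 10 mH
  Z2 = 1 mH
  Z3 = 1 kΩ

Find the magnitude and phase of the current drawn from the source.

Step 1 — Angular frequency: ω = 2π·f = 2π·300 = 1885 rad/s.
Step 2 — Component impedances:
  Z1: Z = jωL = j·1885·0.01 = 0 + j18.85 Ω
  Z2: Z = jωL = j·1885·0.001 = 0 + j1.885 Ω
  Z3: Z = R = 1000 Ω
Step 3 — With open output, the series arm Z2 and the output shunt Z3 appear in series to ground: Z2 + Z3 = 1000 + j1.885 Ω.
Step 4 — Parallel with input shunt Z1: Z_in = Z1 || (Z2 + Z3) = 0.3552 + j18.84 Ω = 18.85∠88.9° Ω.
Step 5 — Source phasor: V = 93.5∠-12.0° V = 91.46 - j19.44 V.
Step 6 — Ohm's law: I = V / Z_total = (91.46 - j19.44) / (0.3552 + j18.84) = -0.9399 - j4.872 A.
Step 7 — Convert to polar: |I| = 4.961 A, ∠I = -100.9°.

I = 4.961∠-100.9° A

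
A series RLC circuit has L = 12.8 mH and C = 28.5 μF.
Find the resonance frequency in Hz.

Step 1 — Resonance condition Im(Z)=0 gives ω₀ = 1/√(LC).
Step 2 — ω₀ = 1/√(0.0128·2.85e-05) = 1656 rad/s.
Step 3 — f₀ = ω₀/(2π) = 263.5 Hz.

f₀ = 263.5 Hz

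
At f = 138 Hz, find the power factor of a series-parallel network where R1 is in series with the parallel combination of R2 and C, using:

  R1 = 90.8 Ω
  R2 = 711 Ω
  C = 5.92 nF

Step 1 — Angular frequency: ω = 2π·f = 2π·138 = 867.1 rad/s.
Step 2 — Component impedances:
  R1: Z = R = 90.8 Ω
  R2: Z = R = 711 Ω
  C: Z = 1/(jωC) = -j/(ω·C) = 0 - j1.948e+05 Ω
Step 3 — Parallel branch: R2 || C = 1/(1/R2 + 1/C) = 711 - j2.595 Ω.
Step 4 — Series with R1: Z_total = R1 + (R2 || C) = 801.8 - j2.595 Ω = 801.8∠-0.2° Ω.
Step 5 — Power factor: PF = cos(φ) = Re(Z)/|Z| = 801.8/801.8 = 1.
Step 6 — Type: Im(Z) = -2.595 ⇒ leading (phase φ = -0.2°).

PF = 1 (leading, φ = -0.2°)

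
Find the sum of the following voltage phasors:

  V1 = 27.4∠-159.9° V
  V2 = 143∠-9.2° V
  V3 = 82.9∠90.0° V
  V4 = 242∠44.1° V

Step 1 — Convert each phasor to rectangular form:
  V1 = 27.4·(cos(-159.9°) + j·sin(-159.9°)) = -25.73 - j9.416 V
  V2 = 143·(cos(-9.2°) + j·sin(-9.2°)) = 141.2 - j22.86 V
  V3 = 82.9·(cos(90.0°) + j·sin(90.0°)) = 0 + j82.9 V
  V4 = 242·(cos(44.1°) + j·sin(44.1°)) = 173.8 + j168.4 V
Step 2 — Sum components: V_total = 289.2 + j219 V.
Step 3 — Convert to polar: |V_total| = 362.8 V, ∠V_total = 37.1°.

V_total = 362.8∠37.1° V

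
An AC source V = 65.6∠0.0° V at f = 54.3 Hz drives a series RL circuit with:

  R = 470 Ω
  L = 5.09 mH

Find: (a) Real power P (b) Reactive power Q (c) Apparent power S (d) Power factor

Step 1 — Angular frequency: ω = 2π·f = 2π·54.3 = 341.2 rad/s.
Step 2 — Component impedances:
  R: Z = R = 470 Ω
  L: Z = jωL = j·341.2·0.00509 = 0 + j1.737 Ω
Step 3 — Series combination: Z_total = R + L = 470 + j1.737 Ω = 470∠0.2° Ω.
Step 4 — Source phasor: V = 65.6∠0.0° V = 65.6 V.
Step 5 — Current: I = V / Z = 0.1396 - j0.0005157 A = 0.1396∠-0.2° A.
Step 6 — Complex power: S = V·I* = 9.156 + j0.03383 VA.
Step 7 — Real power: P = Re(S) = 9.156 W.
Step 8 — Reactive power: Q = Im(S) = 0.03383 VAR.
Step 9 — Apparent power: |S| = 9.156 VA.
Step 10 — Power factor: PF = P/|S| = 1 (lagging).

(a) P = 9.156 W  (b) Q = 0.03383 VAR  (c) S = 9.156 VA  (d) PF = 1 (lagging)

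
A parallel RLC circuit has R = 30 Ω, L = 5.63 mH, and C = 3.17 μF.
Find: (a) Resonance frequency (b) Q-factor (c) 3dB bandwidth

Step 1 — Resonance: ω₀ = 1/√(LC) = 1/√(0.00563·3.17e-06) = 7485 rad/s.
Step 2 — f₀ = ω₀/(2π) = 1191 Hz.
Step 3 — Parallel Q: Q = R/(ω₀L) = 30/(7485·0.00563) = 0.7119.
Step 4 — Bandwidth: Δω = ω₀/Q = 1.052e+04 rad/s; BW = Δω/(2π) = 1674 Hz.

(a) f₀ = 1191 Hz  (b) Q = 0.7119  (c) BW = 1674 Hz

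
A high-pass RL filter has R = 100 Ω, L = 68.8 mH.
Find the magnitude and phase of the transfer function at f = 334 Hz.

Step 1 — Angular frequency: ω = 2π·334 = 2099 rad/s.
Step 2 — Transfer function: H(jω) = jωL/(R + jωL).
Step 3 — Numerator jωL = j·144.4; denominator R + jωL = 100 + j144.4.
Step 4 — H = 0.6758 + j0.4681.
Step 5 — Magnitude: |H| = 0.8221 (-1.7 dB); phase: φ = 34.7°.

|H| = 0.8221 (-1.7 dB), φ = 34.7°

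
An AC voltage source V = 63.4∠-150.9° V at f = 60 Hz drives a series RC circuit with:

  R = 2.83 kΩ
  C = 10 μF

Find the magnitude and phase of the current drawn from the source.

Step 1 — Angular frequency: ω = 2π·f = 2π·60 = 377 rad/s.
Step 2 — Component impedances:
  R: Z = R = 2830 Ω
  C: Z = 1/(jωC) = -j/(ω·C) = 0 - j265.3 Ω
Step 3 — Series combination: Z_total = R + C = 2830 - j265.3 Ω = 2842∠-5.4° Ω.
Step 4 — Source phasor: V = 63.4∠-150.9° V = -55.4 - j30.83 V.
Step 5 — Ohm's law: I = V / Z_total = (-55.4 - j30.83) / (2830 - j265.3) = -0.01839 - j0.01262 A.
Step 6 — Convert to polar: |I| = 0.02231 A, ∠I = -145.5°.

I = 0.02231∠-145.5° A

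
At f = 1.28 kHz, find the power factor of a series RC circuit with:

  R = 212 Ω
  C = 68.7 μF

Step 1 — Angular frequency: ω = 2π·f = 2π·1280 = 8042 rad/s.
Step 2 — Component impedances:
  R: Z = R = 212 Ω
  C: Z = 1/(jωC) = -j/(ω·C) = 0 - j1.81 Ω
Step 3 — Series combination: Z_total = R + C = 212 - j1.81 Ω = 212∠-0.5° Ω.
Step 4 — Power factor: PF = cos(φ) = Re(Z)/|Z| = 212/212 = 1.
Step 5 — Type: Im(Z) = -1.81 ⇒ leading (phase φ = -0.5°).

PF = 1 (leading, φ = -0.5°)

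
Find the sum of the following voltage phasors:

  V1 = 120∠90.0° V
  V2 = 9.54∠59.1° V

Step 1 — Convert each phasor to rectangular form:
  V1 = 120·(cos(90.0°) + j·sin(90.0°)) = 0 + j120 V
  V2 = 9.54·(cos(59.1°) + j·sin(59.1°)) = 4.899 + j8.186 V
Step 2 — Sum components: V_total = 4.899 + j128.2 V.
Step 3 — Convert to polar: |V_total| = 128.3 V, ∠V_total = 87.8°.

V_total = 128.3∠87.8° V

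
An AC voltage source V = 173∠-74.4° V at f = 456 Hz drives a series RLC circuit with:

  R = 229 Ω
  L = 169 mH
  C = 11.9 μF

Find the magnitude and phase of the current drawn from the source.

Step 1 — Angular frequency: ω = 2π·f = 2π·456 = 2865 rad/s.
Step 2 — Component impedances:
  R: Z = R = 229 Ω
  L: Z = jωL = j·2865·0.169 = 0 + j484.2 Ω
  C: Z = 1/(jωC) = -j/(ω·C) = 0 - j29.33 Ω
Step 3 — Series combination: Z_total = R + L + C = 229 + j454.9 Ω = 509.3∠63.3° Ω.
Step 4 — Source phasor: V = 173∠-74.4° V = 46.52 - j166.6 V.
Step 5 — Ohm's law: I = V / Z_total = (46.52 - j166.6) / (229 + j454.9) = -0.2512 - j0.2287 A.
Step 6 — Convert to polar: |I| = 0.3397 A, ∠I = -137.7°.

I = 0.3397∠-137.7° A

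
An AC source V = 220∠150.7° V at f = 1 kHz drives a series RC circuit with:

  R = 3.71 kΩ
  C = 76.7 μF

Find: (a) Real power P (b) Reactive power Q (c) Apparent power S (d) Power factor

Step 1 — Angular frequency: ω = 2π·f = 2π·1000 = 6283 rad/s.
Step 2 — Component impedances:
  R: Z = R = 3710 Ω
  C: Z = 1/(jωC) = -j/(ω·C) = 0 - j2.075 Ω
Step 3 — Series combination: Z_total = R + C = 3710 - j2.075 Ω = 3710∠-0.0° Ω.
Step 4 — Source phasor: V = 220∠150.7° V = -191.9 + j107.7 V.
Step 5 — Current: I = V / Z = -0.05173 + j0.02899 A = 0.0593∠150.7° A.
Step 6 — Complex power: S = V·I* = 13.05 - j0.007297 VA.
Step 7 — Real power: P = Re(S) = 13.05 W.
Step 8 — Reactive power: Q = Im(S) = -0.007297 VAR.
Step 9 — Apparent power: |S| = 13.05 VA.
Step 10 — Power factor: PF = P/|S| = 1 (leading).

(a) P = 13.05 W  (b) Q = -0.007297 VAR  (c) S = 13.05 VA  (d) PF = 1 (leading)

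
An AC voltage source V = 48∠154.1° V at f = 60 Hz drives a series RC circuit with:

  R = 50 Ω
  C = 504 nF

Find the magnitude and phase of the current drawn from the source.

Step 1 — Angular frequency: ω = 2π·f = 2π·60 = 377 rad/s.
Step 2 — Component impedances:
  R: Z = R = 50 Ω
  C: Z = 1/(jωC) = -j/(ω·C) = 0 - j5263 Ω
Step 3 — Series combination: Z_total = R + C = 50 - j5263 Ω = 5263∠-89.5° Ω.
Step 4 — Source phasor: V = 48∠154.1° V = -43.18 + j20.97 V.
Step 5 — Ohm's law: I = V / Z_total = (-43.18 + j20.97) / (50 - j5263) = -0.004061 - j0.008166 A.
Step 6 — Convert to polar: |I| = 0.00912 A, ∠I = -116.4°.

I = 0.00912∠-116.4° A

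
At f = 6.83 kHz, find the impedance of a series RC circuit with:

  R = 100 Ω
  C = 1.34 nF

Step 1 — Angular frequency: ω = 2π·f = 2π·6830 = 4.291e+04 rad/s.
Step 2 — Component impedances:
  R: Z = R = 100 Ω
  C: Z = 1/(jωC) = -j/(ω·C) = 0 - j1.739e+04 Ω
Step 3 — Series combination: Z_total = R + C = 100 - j1.739e+04 Ω = 1.739e+04∠-89.7° Ω.

Z = 100 - j1.739e+04 Ω = 1.739e+04∠-89.7° Ω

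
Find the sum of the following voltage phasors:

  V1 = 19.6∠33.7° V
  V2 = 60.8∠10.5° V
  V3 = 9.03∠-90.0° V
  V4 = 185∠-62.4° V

Step 1 — Convert each phasor to rectangular form:
  V1 = 19.6·(cos(33.7°) + j·sin(33.7°)) = 16.31 + j10.87 V
  V2 = 60.8·(cos(10.5°) + j·sin(10.5°)) = 59.78 + j11.08 V
  V3 = 9.03·(cos(-90.0°) + j·sin(-90.0°)) = 0 - j9.03 V
  V4 = 185·(cos(-62.4°) + j·sin(-62.4°)) = 85.71 - j163.9 V
Step 2 — Sum components: V_total = 161.8 - j151 V.
Step 3 — Convert to polar: |V_total| = 221.3 V, ∠V_total = -43.0°.

V_total = 221.3∠-43.0° V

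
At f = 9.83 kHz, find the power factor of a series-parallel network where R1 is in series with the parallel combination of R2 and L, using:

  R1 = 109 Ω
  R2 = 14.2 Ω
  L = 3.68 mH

Step 1 — Angular frequency: ω = 2π·f = 2π·9830 = 6.176e+04 rad/s.
Step 2 — Component impedances:
  R1: Z = R = 109 Ω
  R2: Z = R = 14.2 Ω
  L: Z = jωL = j·6.176e+04·0.00368 = 0 + j227.3 Ω
Step 3 — Parallel branch: R2 || L = 1/(1/R2 + 1/L) = 14.14 + j0.8837 Ω.
Step 4 — Series with R1: Z_total = R1 + (R2 || L) = 123.1 + j0.8837 Ω = 123.1∠0.4° Ω.
Step 5 — Power factor: PF = cos(φ) = Re(Z)/|Z| = 123.1/123.1 = 1.
Step 6 — Type: Im(Z) = 0.8837 ⇒ lagging (phase φ = 0.4°).

PF = 1 (lagging, φ = 0.4°)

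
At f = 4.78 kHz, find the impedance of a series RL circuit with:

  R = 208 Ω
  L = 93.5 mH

Step 1 — Angular frequency: ω = 2π·f = 2π·4780 = 3.003e+04 rad/s.
Step 2 — Component impedances:
  R: Z = R = 208 Ω
  L: Z = jωL = j·3.003e+04·0.0935 = 0 + j2808 Ω
Step 3 — Series combination: Z_total = R + L = 208 + j2808 Ω = 2816∠85.8° Ω.

Z = 208 + j2808 Ω = 2816∠85.8° Ω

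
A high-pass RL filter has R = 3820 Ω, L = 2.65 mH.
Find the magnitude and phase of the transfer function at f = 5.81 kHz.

Step 1 — Angular frequency: ω = 2π·5810 = 3.651e+04 rad/s.
Step 2 — Transfer function: H(jω) = jωL/(R + jωL).
Step 3 — Numerator jωL = j·96.74; denominator R + jωL = 3820 + j96.74.
Step 4 — H = 0.0006409 + j0.02531.
Step 5 — Magnitude: |H| = 0.02532 (-31.9 dB); phase: φ = 88.5°.

|H| = 0.02532 (-31.9 dB), φ = 88.5°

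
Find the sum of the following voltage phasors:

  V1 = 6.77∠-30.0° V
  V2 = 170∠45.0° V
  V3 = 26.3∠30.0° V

Step 1 — Convert each phasor to rectangular form:
  V1 = 6.77·(cos(-30.0°) + j·sin(-30.0°)) = 5.863 - j3.385 V
  V2 = 170·(cos(45.0°) + j·sin(45.0°)) = 120.2 + j120.2 V
  V3 = 26.3·(cos(30.0°) + j·sin(30.0°)) = 22.78 + j13.15 V
Step 2 — Sum components: V_total = 148.8 + j130 V.
Step 3 — Convert to polar: |V_total| = 197.6 V, ∠V_total = 41.1°.

V_total = 197.6∠41.1° V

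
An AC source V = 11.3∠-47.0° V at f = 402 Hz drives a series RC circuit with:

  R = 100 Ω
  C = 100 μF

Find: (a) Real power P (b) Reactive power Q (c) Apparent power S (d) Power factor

Step 1 — Angular frequency: ω = 2π·f = 2π·402 = 2526 rad/s.
Step 2 — Component impedances:
  R: Z = R = 100 Ω
  C: Z = 1/(jωC) = -j/(ω·C) = 0 - j3.959 Ω
Step 3 — Series combination: Z_total = R + C = 100 - j3.959 Ω = 100.1∠-2.3° Ω.
Step 4 — Source phasor: V = 11.3∠-47.0° V = 7.707 - j8.264 V.
Step 5 — Current: I = V / Z = 0.08021 - j0.07947 A = 0.1129∠-44.7° A.
Step 6 — Complex power: S = V·I* = 1.275 - j0.05047 VA.
Step 7 — Real power: P = Re(S) = 1.275 W.
Step 8 — Reactive power: Q = Im(S) = -0.05047 VAR.
Step 9 — Apparent power: |S| = 1.276 VA.
Step 10 — Power factor: PF = P/|S| = 0.9992 (leading).

(a) P = 1.275 W  (b) Q = -0.05047 VAR  (c) S = 1.276 VA  (d) PF = 0.9992 (leading)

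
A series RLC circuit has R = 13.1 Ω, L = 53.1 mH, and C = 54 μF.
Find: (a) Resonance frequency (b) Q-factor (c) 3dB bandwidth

Step 1 — Resonance condition Im(Z)=0 gives ω₀ = 1/√(LC).
Step 2 — ω₀ = 1/√(0.0531·5.4e-05) = 590.5 rad/s.
Step 3 — f₀ = ω₀/(2π) = 93.99 Hz.
Step 4 — Series Q: Q = ω₀L/R = 590.5·0.0531/13.1 = 2.394.
Step 5 — 3dB bandwidth: Δω = ω₀/Q = 246.7 rad/s; BW = Δω/(2π) = 39.26 Hz.

(a) f₀ = 93.99 Hz  (b) Q = 2.394  (c) BW = 39.26 Hz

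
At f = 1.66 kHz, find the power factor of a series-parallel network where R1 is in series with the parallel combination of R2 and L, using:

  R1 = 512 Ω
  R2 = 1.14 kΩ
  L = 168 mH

Step 1 — Angular frequency: ω = 2π·f = 2π·1660 = 1.043e+04 rad/s.
Step 2 — Component impedances:
  R1: Z = R = 512 Ω
  R2: Z = R = 1140 Ω
  L: Z = jωL = j·1.043e+04·0.168 = 0 + j1752 Ω
Step 3 — Parallel branch: R2 || L = 1/(1/R2 + 1/L) = 801 + j521.1 Ω.
Step 4 — Series with R1: Z_total = R1 + (R2 || L) = 1313 + j521.1 Ω = 1413∠21.6° Ω.
Step 5 — Power factor: PF = cos(φ) = Re(Z)/|Z| = 1313/1412.6 = 0.9295.
Step 6 — Type: Im(Z) = 521.1 ⇒ lagging (phase φ = 21.6°).

PF = 0.9295 (lagging, φ = 21.6°)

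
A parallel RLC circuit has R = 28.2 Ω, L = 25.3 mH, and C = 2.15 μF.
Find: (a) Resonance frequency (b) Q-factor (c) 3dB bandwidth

Step 1 — Resonance: ω₀ = 1/√(LC) = 1/√(0.0253·2.15e-06) = 4288 rad/s.
Step 2 — f₀ = ω₀/(2π) = 682.4 Hz.
Step 3 — Parallel Q: Q = R/(ω₀L) = 28.2/(4288·0.0253) = 0.26.
Step 4 — Bandwidth: Δω = ω₀/Q = 1.649e+04 rad/s; BW = Δω/(2π) = 2625 Hz.

(a) f₀ = 682.4 Hz  (b) Q = 0.26  (c) BW = 2625 Hz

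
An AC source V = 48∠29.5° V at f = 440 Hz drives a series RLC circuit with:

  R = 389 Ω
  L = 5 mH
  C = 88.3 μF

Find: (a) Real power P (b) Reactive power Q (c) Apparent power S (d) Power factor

Step 1 — Angular frequency: ω = 2π·f = 2π·440 = 2765 rad/s.
Step 2 — Component impedances:
  R: Z = R = 389 Ω
  L: Z = jωL = j·2765·0.005 = 0 + j13.82 Ω
  C: Z = 1/(jωC) = -j/(ω·C) = 0 - j4.096 Ω
Step 3 — Series combination: Z_total = R + L + C = 389 + j9.727 Ω = 389.1∠1.4° Ω.
Step 4 — Source phasor: V = 48∠29.5° V = 41.78 + j23.64 V.
Step 5 — Current: I = V / Z = 0.1088 + j0.05804 A = 0.1234∠28.1° A.
Step 6 — Complex power: S = V·I* = 5.919 + j0.148 VA.
Step 7 — Real power: P = Re(S) = 5.919 W.
Step 8 — Reactive power: Q = Im(S) = 0.148 VAR.
Step 9 — Apparent power: |S| = 5.921 VA.
Step 10 — Power factor: PF = P/|S| = 0.9997 (lagging).

(a) P = 5.919 W  (b) Q = 0.148 VAR  (c) S = 5.921 VA  (d) PF = 0.9997 (lagging)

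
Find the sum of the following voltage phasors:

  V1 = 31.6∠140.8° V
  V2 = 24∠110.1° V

Step 1 — Convert each phasor to rectangular form:
  V1 = 31.6·(cos(140.8°) + j·sin(140.8°)) = -24.49 + j19.97 V
  V2 = 24·(cos(110.1°) + j·sin(110.1°)) = -8.248 + j22.54 V
Step 2 — Sum components: V_total = -32.74 + j42.51 V.
Step 3 — Convert to polar: |V_total| = 53.65 V, ∠V_total = 127.6°.

V_total = 53.65∠127.6° V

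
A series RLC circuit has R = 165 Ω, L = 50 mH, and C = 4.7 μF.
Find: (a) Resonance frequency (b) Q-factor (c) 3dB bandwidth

Step 1 — Resonance condition Im(Z)=0 gives ω₀ = 1/√(LC).
Step 2 — ω₀ = 1/√(0.05·4.7e-06) = 2063 rad/s.
Step 3 — f₀ = ω₀/(2π) = 328.3 Hz.
Step 4 — Series Q: Q = ω₀L/R = 2063·0.05/165 = 0.6251.
Step 5 — 3dB bandwidth: Δω = ω₀/Q = 3300 rad/s; BW = Δω/(2π) = 525.2 Hz.

(a) f₀ = 328.3 Hz  (b) Q = 0.6251  (c) BW = 525.2 Hz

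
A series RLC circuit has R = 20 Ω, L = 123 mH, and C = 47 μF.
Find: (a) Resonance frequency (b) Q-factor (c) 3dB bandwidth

Step 1 — Resonance: ω₀ = 1/√(LC) = 1/√(0.123·4.7e-05) = 415.9 rad/s.
Step 2 — f₀ = ω₀/(2π) = 66.19 Hz.
Step 3 — Series Q: Q = ω₀L/R = 415.9·0.123/20 = 2.558.
Step 4 — Bandwidth: Δω = ω₀/Q = 162.6 rad/s; BW = Δω/(2π) = 25.88 Hz.

(a) f₀ = 66.19 Hz  (b) Q = 2.558  (c) BW = 25.88 Hz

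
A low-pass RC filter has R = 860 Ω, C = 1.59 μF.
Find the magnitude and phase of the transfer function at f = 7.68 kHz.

Step 1 — Angular frequency: ω = 2π·7680 = 4.825e+04 rad/s.
Step 2 — Transfer function: H(jω) = 1/(1 + jωRC).
Step 3 — Denominator: 1 + jωRC = 1 + j·4.825e+04·860·1.59e-06 = 1 + j65.98.
Step 4 — H = 0.0002296 - j0.01515.
Step 5 — Magnitude: |H| = 0.01515 (-36.4 dB); phase: φ = -89.1°.

|H| = 0.01515 (-36.4 dB), φ = -89.1°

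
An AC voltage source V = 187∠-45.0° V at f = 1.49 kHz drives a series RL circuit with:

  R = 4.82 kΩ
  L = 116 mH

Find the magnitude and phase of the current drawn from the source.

Step 1 — Angular frequency: ω = 2π·f = 2π·1490 = 9362 rad/s.
Step 2 — Component impedances:
  R: Z = R = 4820 Ω
  L: Z = jωL = j·9362·0.116 = 0 + j1086 Ω
Step 3 — Series combination: Z_total = R + L = 4820 + j1086 Ω = 4941∠12.7° Ω.
Step 4 — Source phasor: V = 187∠-45.0° V = 132.2 - j132.2 V.
Step 5 — Ohm's law: I = V / Z_total = (132.2 - j132.2) / (4820 + j1086) = 0.02023 - j0.03199 A.
Step 6 — Convert to polar: |I| = 0.03785 A, ∠I = -57.7°.

I = 0.03785∠-57.7° A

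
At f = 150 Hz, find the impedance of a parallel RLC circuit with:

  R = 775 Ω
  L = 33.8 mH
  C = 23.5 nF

Step 1 — Angular frequency: ω = 2π·f = 2π·150 = 942.5 rad/s.
Step 2 — Component impedances:
  R: Z = R = 775 Ω
  L: Z = jωL = j·942.5·0.0338 = 0 + j31.86 Ω
  C: Z = 1/(jωC) = -j/(ω·C) = 0 - j4.515e+04 Ω
Step 3 — Parallel combination: 1/Z_total = 1/R + 1/L + 1/C; Z_total = 1.309 + j31.82 Ω = 31.85∠87.6° Ω.

Z = 1.309 + j31.82 Ω = 31.85∠87.6° Ω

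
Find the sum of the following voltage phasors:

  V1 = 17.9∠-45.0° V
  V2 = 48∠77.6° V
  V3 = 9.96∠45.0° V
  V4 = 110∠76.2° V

Step 1 — Convert each phasor to rectangular form:
  V1 = 17.9·(cos(-45.0°) + j·sin(-45.0°)) = 12.66 - j12.66 V
  V2 = 48·(cos(77.6°) + j·sin(77.6°)) = 10.31 + j46.88 V
  V3 = 9.96·(cos(45.0°) + j·sin(45.0°)) = 7.043 + j7.043 V
  V4 = 110·(cos(76.2°) + j·sin(76.2°)) = 26.24 + j106.8 V
Step 2 — Sum components: V_total = 56.25 + j148.1 V.
Step 3 — Convert to polar: |V_total| = 158.4 V, ∠V_total = 69.2°.

V_total = 158.4∠69.2° V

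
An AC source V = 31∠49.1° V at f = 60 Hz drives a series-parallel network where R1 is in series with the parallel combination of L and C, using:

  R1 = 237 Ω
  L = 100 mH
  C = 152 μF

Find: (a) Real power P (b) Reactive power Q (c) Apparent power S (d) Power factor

Step 1 — Angular frequency: ω = 2π·f = 2π·60 = 377 rad/s.
Step 2 — Component impedances:
  R1: Z = R = 237 Ω
  L: Z = jωL = j·377·0.1 = 0 + j37.7 Ω
  C: Z = 1/(jωC) = -j/(ω·C) = 0 - j17.45 Ω
Step 3 — Parallel branch: L || C = 1/(1/L + 1/C) = 0 - j32.49 Ω.
Step 4 — Series with R1: Z_total = R1 + (L || C) = 237 - j32.49 Ω = 239.2∠-7.8° Ω.
Step 5 — Source phasor: V = 31∠49.1° V = 20.3 + j23.43 V.
Step 6 — Current: I = V / Z = 0.07076 + j0.1086 A = 0.1296∠56.9° A.
Step 7 — Complex power: S = V·I* = 3.98 - j0.5457 VA.
Step 8 — Real power: P = Re(S) = 3.98 W.
Step 9 — Reactive power: Q = Im(S) = -0.5457 VAR.
Step 10 — Apparent power: |S| = 4.017 VA.
Step 11 — Power factor: PF = P/|S| = 0.9907 (leading).

(a) P = 3.98 W  (b) Q = -0.5457 VAR  (c) S = 4.017 VA  (d) PF = 0.9907 (leading)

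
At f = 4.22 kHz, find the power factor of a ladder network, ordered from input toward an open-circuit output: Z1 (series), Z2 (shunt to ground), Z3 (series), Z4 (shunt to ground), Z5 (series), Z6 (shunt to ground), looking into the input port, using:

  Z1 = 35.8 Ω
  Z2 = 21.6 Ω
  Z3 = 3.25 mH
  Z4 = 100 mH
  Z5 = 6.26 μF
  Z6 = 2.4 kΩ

Step 1 — Angular frequency: ω = 2π·f = 2π·4220 = 2.652e+04 rad/s.
Step 2 — Component impedances:
  Z1: Z = R = 35.8 Ω
  Z2: Z = R = 21.6 Ω
  Z3: Z = jωL = j·2.652e+04·0.00325 = 0 + j86.17 Ω
  Z4: Z = jωL = j·2.652e+04·0.1 = 0 + j2652 Ω
  Z5: Z = 1/(jωC) = -j/(ω·C) = 0 - j6.025 Ω
  Z6: Z = R = 2400 Ω
Step 3 — Ladder network (open output): work backward from the far end, alternating series and parallel combinations. Z_in = 57.22 + j0.1734 Ω = 57.22∠0.2° Ω.
Step 4 — Power factor: PF = cos(φ) = Re(Z)/|Z| = 57.22/57.22 = 1.
Step 5 — Type: Im(Z) = 0.1734 ⇒ lagging (phase φ = 0.2°).

PF = 1 (lagging, φ = 0.2°)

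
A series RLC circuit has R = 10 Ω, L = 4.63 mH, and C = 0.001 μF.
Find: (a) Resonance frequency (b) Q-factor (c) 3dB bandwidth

Step 1 — Resonance condition Im(Z)=0 gives ω₀ = 1/√(LC).
Step 2 — ω₀ = 1/√(0.00463·1e-09) = 4.647e+05 rad/s.
Step 3 — f₀ = ω₀/(2π) = 7.397e+04 Hz.
Step 4 — Series Q: Q = ω₀L/R = 4.647e+05·0.00463/10 = 215.2.
Step 5 — 3dB bandwidth: Δω = ω₀/Q = 2160 rad/s; BW = Δω/(2π) = 343.7 Hz.

(a) f₀ = 7.397e+04 Hz  (b) Q = 215.2  (c) BW = 343.7 Hz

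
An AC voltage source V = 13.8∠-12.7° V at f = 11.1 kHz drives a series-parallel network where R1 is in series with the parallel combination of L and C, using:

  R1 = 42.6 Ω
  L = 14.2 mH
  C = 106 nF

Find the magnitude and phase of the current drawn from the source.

Step 1 — Angular frequency: ω = 2π·f = 2π·1.11e+04 = 6.974e+04 rad/s.
Step 2 — Component impedances:
  R1: Z = R = 42.6 Ω
  L: Z = jωL = j·6.974e+04·0.0142 = 0 + j990.4 Ω
  C: Z = 1/(jωC) = -j/(ω·C) = 0 - j135.3 Ω
Step 3 — Parallel branch: L || C = 1/(1/L + 1/C) = 0 - j156.7 Ω.
Step 4 — Series with R1: Z_total = R1 + (L || C) = 42.6 - j156.7 Ω = 162.4∠-74.8° Ω.
Step 5 — Source phasor: V = 13.8∠-12.7° V = 13.46 - j3.034 V.
Step 6 — Ohm's law: I = V / Z_total = (13.46 - j3.034) / (42.6 - j156.7) = 0.03979 + j0.07511 A.
Step 7 — Convert to polar: |I| = 0.085 A, ∠I = 62.1°.

I = 0.085∠62.1° A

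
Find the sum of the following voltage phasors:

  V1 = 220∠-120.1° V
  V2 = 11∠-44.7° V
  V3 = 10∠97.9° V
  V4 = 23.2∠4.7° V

Step 1 — Convert each phasor to rectangular form:
  V1 = 220·(cos(-120.1°) + j·sin(-120.1°)) = -110.3 - j190.3 V
  V2 = 11·(cos(-44.7°) + j·sin(-44.7°)) = 7.819 - j7.737 V
  V3 = 10·(cos(97.9°) + j·sin(97.9°)) = -1.374 + j9.905 V
  V4 = 23.2·(cos(4.7°) + j·sin(4.7°)) = 23.12 + j1.901 V
Step 2 — Sum components: V_total = -80.77 - j186.3 V.
Step 3 — Convert to polar: |V_total| = 203 V, ∠V_total = -113.4°.

V_total = 203∠-113.4° V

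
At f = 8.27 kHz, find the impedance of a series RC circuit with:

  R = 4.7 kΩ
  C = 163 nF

Step 1 — Angular frequency: ω = 2π·f = 2π·8270 = 5.196e+04 rad/s.
Step 2 — Component impedances:
  R: Z = R = 4700 Ω
  C: Z = 1/(jωC) = -j/(ω·C) = 0 - j118.1 Ω
Step 3 — Series combination: Z_total = R + C = 4700 - j118.1 Ω = 4701∠-1.4° Ω.

Z = 4700 - j118.1 Ω = 4701∠-1.4° Ω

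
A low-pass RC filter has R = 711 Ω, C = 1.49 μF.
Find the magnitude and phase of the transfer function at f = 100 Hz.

Step 1 — Angular frequency: ω = 2π·100 = 628.3 rad/s.
Step 2 — Transfer function: H(jω) = 1/(1 + jωRC).
Step 3 — Denominator: 1 + jωRC = 1 + j·628.3·711·1.49e-06 = 1 + j0.6656.
Step 4 — H = 0.693 - j0.4613.
Step 5 — Magnitude: |H| = 0.8324 (-1.6 dB); phase: φ = -33.6°.

|H| = 0.8324 (-1.6 dB), φ = -33.6°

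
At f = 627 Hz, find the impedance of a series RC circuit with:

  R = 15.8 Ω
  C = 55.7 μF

Step 1 — Angular frequency: ω = 2π·f = 2π·627 = 3940 rad/s.
Step 2 — Component impedances:
  R: Z = R = 15.8 Ω
  C: Z = 1/(jωC) = -j/(ω·C) = 0 - j4.557 Ω
Step 3 — Series combination: Z_total = R + C = 15.8 - j4.557 Ω = 16.44∠-16.1° Ω.

Z = 15.8 - j4.557 Ω = 16.44∠-16.1° Ω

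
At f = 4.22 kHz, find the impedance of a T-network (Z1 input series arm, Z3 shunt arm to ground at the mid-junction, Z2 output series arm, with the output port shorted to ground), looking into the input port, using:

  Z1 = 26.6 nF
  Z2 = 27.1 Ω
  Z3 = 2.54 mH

Step 1 — Angular frequency: ω = 2π·f = 2π·4220 = 2.652e+04 rad/s.
Step 2 — Component impedances:
  Z1: Z = 1/(jωC) = -j/(ω·C) = 0 - j1418 Ω
  Z2: Z = R = 27.1 Ω
  Z3: Z = jωL = j·2.652e+04·0.00254 = 0 + j67.35 Ω
Step 3 — With the output port shorted to ground, the output series arm Z2 runs from the junction to ground; the shunt arm Z3 also runs from the junction to ground. They appear in parallel: Z3 || Z2 = 23.32 + j9.385 Ω.
Step 4 — Series with input arm Z1: Z_in = Z1 + (Z3 || Z2) = 23.32 - j1408 Ω = 1409∠-89.1° Ω.

Z = 23.32 - j1408 Ω = 1409∠-89.1° Ω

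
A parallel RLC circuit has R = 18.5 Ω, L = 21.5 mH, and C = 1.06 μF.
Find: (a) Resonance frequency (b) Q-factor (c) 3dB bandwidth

Step 1 — Resonance: ω₀ = 1/√(LC) = 1/√(0.0215·1.06e-06) = 6624 rad/s.
Step 2 — f₀ = ω₀/(2π) = 1054 Hz.
Step 3 — Parallel Q: Q = R/(ω₀L) = 18.5/(6624·0.0215) = 0.1299.
Step 4 — Bandwidth: Δω = ω₀/Q = 5.099e+04 rad/s; BW = Δω/(2π) = 8116 Hz.

(a) f₀ = 1054 Hz  (b) Q = 0.1299  (c) BW = 8116 Hz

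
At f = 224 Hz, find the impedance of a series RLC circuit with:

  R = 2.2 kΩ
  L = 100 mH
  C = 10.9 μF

Step 1 — Angular frequency: ω = 2π·f = 2π·224 = 1407 rad/s.
Step 2 — Component impedances:
  R: Z = R = 2200 Ω
  L: Z = jωL = j·1407·0.1 = 0 + j140.7 Ω
  C: Z = 1/(jωC) = -j/(ω·C) = 0 - j65.18 Ω
Step 3 — Series combination: Z_total = R + L + C = 2200 + j75.56 Ω = 2201∠2.0° Ω.

Z = 2200 + j75.56 Ω = 2201∠2.0° Ω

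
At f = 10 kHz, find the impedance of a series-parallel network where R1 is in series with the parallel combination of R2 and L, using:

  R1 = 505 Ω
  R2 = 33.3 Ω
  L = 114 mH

Step 1 — Angular frequency: ω = 2π·f = 2π·1e+04 = 6.283e+04 rad/s.
Step 2 — Component impedances:
  R1: Z = R = 505 Ω
  R2: Z = R = 33.3 Ω
  L: Z = jωL = j·6.283e+04·0.114 = 0 + j7163 Ω
Step 3 — Parallel branch: R2 || L = 1/(1/R2 + 1/L) = 33.3 + j0.1548 Ω.
Step 4 — Series with R1: Z_total = R1 + (R2 || L) = 538.3 + j0.1548 Ω = 538.3∠0.0° Ω.

Z = 538.3 + j0.1548 Ω = 538.3∠0.0° Ω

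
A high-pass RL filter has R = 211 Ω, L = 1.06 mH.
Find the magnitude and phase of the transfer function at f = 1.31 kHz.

Step 1 — Angular frequency: ω = 2π·1310 = 8231 rad/s.
Step 2 — Transfer function: H(jω) = jωL/(R + jωL).
Step 3 — Numerator jωL = j·8.725; denominator R + jωL = 211 + j8.725.
Step 4 — H = 0.001707 + j0.04128.
Step 5 — Magnitude: |H| = 0.04131 (-27.7 dB); phase: φ = 87.6°.

|H| = 0.04131 (-27.7 dB), φ = 87.6°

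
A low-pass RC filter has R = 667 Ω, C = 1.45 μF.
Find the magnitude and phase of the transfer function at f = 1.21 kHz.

Step 1 — Angular frequency: ω = 2π·1210 = 7603 rad/s.
Step 2 — Transfer function: H(jω) = 1/(1 + jωRC).
Step 3 — Denominator: 1 + jωRC = 1 + j·7603·667·1.45e-06 = 1 + j7.353.
Step 4 — H = 0.01816 - j0.1335.
Step 5 — Magnitude: |H| = 0.1348 (-17.4 dB); phase: φ = -82.3°.

|H| = 0.1348 (-17.4 dB), φ = -82.3°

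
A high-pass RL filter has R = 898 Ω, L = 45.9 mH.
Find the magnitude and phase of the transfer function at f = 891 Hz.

Step 1 — Angular frequency: ω = 2π·891 = 5598 rad/s.
Step 2 — Transfer function: H(jω) = jωL/(R + jωL).
Step 3 — Numerator jωL = j·257; denominator R + jωL = 898 + j257.
Step 4 — H = 0.07568 + j0.2645.
Step 5 — Magnitude: |H| = 0.2751 (-11.2 dB); phase: φ = 74.0°.

|H| = 0.2751 (-11.2 dB), φ = 74.0°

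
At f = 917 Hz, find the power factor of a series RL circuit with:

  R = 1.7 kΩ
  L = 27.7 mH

Step 1 — Angular frequency: ω = 2π·f = 2π·917 = 5762 rad/s.
Step 2 — Component impedances:
  R: Z = R = 1700 Ω
  L: Z = jωL = j·5762·0.0277 = 0 + j159.6 Ω
Step 3 — Series combination: Z_total = R + L = 1700 + j159.6 Ω = 1707∠5.4° Ω.
Step 4 — Power factor: PF = cos(φ) = Re(Z)/|Z| = 1700/1707.5 = 0.9956.
Step 5 — Type: Im(Z) = 159.6 ⇒ lagging (phase φ = 5.4°).

PF = 0.9956 (lagging, φ = 5.4°)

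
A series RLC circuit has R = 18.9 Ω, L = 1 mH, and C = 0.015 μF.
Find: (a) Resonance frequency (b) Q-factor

Step 1 — Resonance condition Im(Z)=0 gives ω₀ = 1/√(LC).
Step 2 — ω₀ = 1/√(0.001·1.5e-08) = 2.582e+05 rad/s.
Step 3 — f₀ = ω₀/(2π) = 4.109e+04 Hz.
Step 4 — Series Q: Q = ω₀L/R = 2.582e+05·0.001/18.9 = 13.66.

(a) f₀ = 4.109e+04 Hz  (b) Q = 13.66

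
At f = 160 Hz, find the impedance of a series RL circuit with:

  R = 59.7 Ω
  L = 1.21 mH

Step 1 — Angular frequency: ω = 2π·f = 2π·160 = 1005 rad/s.
Step 2 — Component impedances:
  R: Z = R = 59.7 Ω
  L: Z = jωL = j·1005·0.00121 = 0 + j1.216 Ω
Step 3 — Series combination: Z_total = R + L = 59.7 + j1.216 Ω = 59.71∠1.2° Ω.

Z = 59.7 + j1.216 Ω = 59.71∠1.2° Ω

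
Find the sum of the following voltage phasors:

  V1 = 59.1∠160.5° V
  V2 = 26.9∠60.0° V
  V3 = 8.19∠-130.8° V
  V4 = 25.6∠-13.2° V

Step 1 — Convert each phasor to rectangular form:
  V1 = 59.1·(cos(160.5°) + j·sin(160.5°)) = -55.71 + j19.73 V
  V2 = 26.9·(cos(60.0°) + j·sin(60.0°)) = 13.45 + j23.3 V
  V3 = 8.19·(cos(-130.8°) + j·sin(-130.8°)) = -5.352 - j6.2 V
  V4 = 25.6·(cos(-13.2°) + j·sin(-13.2°)) = 24.92 - j5.846 V
Step 2 — Sum components: V_total = -22.69 + j30.98 V.
Step 3 — Convert to polar: |V_total| = 38.4 V, ∠V_total = 126.2°.

V_total = 38.4∠126.2° V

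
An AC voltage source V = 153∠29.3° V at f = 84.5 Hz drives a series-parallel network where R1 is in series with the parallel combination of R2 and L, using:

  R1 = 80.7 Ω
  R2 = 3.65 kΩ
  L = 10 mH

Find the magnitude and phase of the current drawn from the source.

Step 1 — Angular frequency: ω = 2π·f = 2π·84.5 = 530.9 rad/s.
Step 2 — Component impedances:
  R1: Z = R = 80.7 Ω
  R2: Z = R = 3650 Ω
  L: Z = jωL = j·530.9·0.01 = 0 + j5.309 Ω
Step 3 — Parallel branch: R2 || L = 1/(1/R2 + 1/L) = 0.007723 + j5.309 Ω.
Step 4 — Series with R1: Z_total = R1 + (R2 || L) = 80.71 + j5.309 Ω = 80.88∠3.8° Ω.
Step 5 — Source phasor: V = 153∠29.3° V = 133.4 + j74.88 V.
Step 6 — Ohm's law: I = V / Z_total = (133.4 + j74.88) / (80.71 + j5.309) = 1.707 + j0.8155 A.
Step 7 — Convert to polar: |I| = 1.892 A, ∠I = 25.5°.

I = 1.892∠25.5° A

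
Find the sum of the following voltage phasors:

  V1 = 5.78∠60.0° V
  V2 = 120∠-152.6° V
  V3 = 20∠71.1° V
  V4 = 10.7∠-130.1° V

Step 1 — Convert each phasor to rectangular form:
  V1 = 5.78·(cos(60.0°) + j·sin(60.0°)) = 2.89 + j5.006 V
  V2 = 120·(cos(-152.6°) + j·sin(-152.6°)) = -106.5 - j55.22 V
  V3 = 20·(cos(71.1°) + j·sin(71.1°)) = 6.478 + j18.92 V
  V4 = 10.7·(cos(-130.1°) + j·sin(-130.1°)) = -6.892 - j8.185 V
Step 2 — Sum components: V_total = -104.1 - j39.48 V.
Step 3 — Convert to polar: |V_total| = 111.3 V, ∠V_total = -159.2°.

V_total = 111.3∠-159.2° V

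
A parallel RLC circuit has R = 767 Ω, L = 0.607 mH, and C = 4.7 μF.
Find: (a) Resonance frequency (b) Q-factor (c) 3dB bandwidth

Step 1 — Resonance: ω₀ = 1/√(LC) = 1/√(0.000607·4.7e-06) = 1.872e+04 rad/s.
Step 2 — f₀ = ω₀/(2π) = 2980 Hz.
Step 3 — Parallel Q: Q = R/(ω₀L) = 767/(1.872e+04·0.000607) = 67.49.
Step 4 — Bandwidth: Δω = ω₀/Q = 277.4 rad/s; BW = Δω/(2π) = 44.15 Hz.

(a) f₀ = 2980 Hz  (b) Q = 67.49  (c) BW = 44.15 Hz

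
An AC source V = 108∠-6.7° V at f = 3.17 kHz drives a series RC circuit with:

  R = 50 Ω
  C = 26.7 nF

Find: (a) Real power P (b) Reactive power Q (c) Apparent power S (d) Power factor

Step 1 — Angular frequency: ω = 2π·f = 2π·3170 = 1.992e+04 rad/s.
Step 2 — Component impedances:
  R: Z = R = 50 Ω
  C: Z = 1/(jωC) = -j/(ω·C) = 0 - j1880 Ω
Step 3 — Series combination: Z_total = R + C = 50 - j1880 Ω = 1881∠-88.5° Ω.
Step 4 — Source phasor: V = 108∠-6.7° V = 107.3 - j12.6 V.
Step 5 — Current: I = V / Z = 0.008212 + j0.05682 A = 0.05741∠81.8° A.
Step 6 — Complex power: S = V·I* = 0.1648 - j6.199 VA.
Step 7 — Real power: P = Re(S) = 0.1648 W.
Step 8 — Reactive power: Q = Im(S) = -6.199 VAR.
Step 9 — Apparent power: |S| = 6.201 VA.
Step 10 — Power factor: PF = P/|S| = 0.02658 (leading).

(a) P = 0.1648 W  (b) Q = -6.199 VAR  (c) S = 6.201 VA  (d) PF = 0.02658 (leading)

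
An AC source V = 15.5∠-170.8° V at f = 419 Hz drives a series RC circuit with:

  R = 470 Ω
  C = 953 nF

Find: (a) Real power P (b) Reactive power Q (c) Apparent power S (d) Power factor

Step 1 — Angular frequency: ω = 2π·f = 2π·419 = 2633 rad/s.
Step 2 — Component impedances:
  R: Z = R = 470 Ω
  C: Z = 1/(jωC) = -j/(ω·C) = 0 - j398.6 Ω
Step 3 — Series combination: Z_total = R + C = 470 - j398.6 Ω = 616.3∠-40.3° Ω.
Step 4 — Source phasor: V = 15.5∠-170.8° V = -15.3 - j2.478 V.
Step 5 — Current: I = V / Z = -0.01634 - j0.01913 A = 0.02515∠-130.5° A.
Step 6 — Complex power: S = V·I* = 0.2973 - j0.2522 VA.
Step 7 — Real power: P = Re(S) = 0.2973 W.
Step 8 — Reactive power: Q = Im(S) = -0.2522 VAR.
Step 9 — Apparent power: |S| = 0.3899 VA.
Step 10 — Power factor: PF = P/|S| = 0.7627 (leading).

(a) P = 0.2973 W  (b) Q = -0.2522 VAR  (c) S = 0.3899 VA  (d) PF = 0.7627 (leading)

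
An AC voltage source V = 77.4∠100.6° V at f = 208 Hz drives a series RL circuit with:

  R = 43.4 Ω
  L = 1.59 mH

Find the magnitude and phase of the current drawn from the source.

Step 1 — Angular frequency: ω = 2π·f = 2π·208 = 1307 rad/s.
Step 2 — Component impedances:
  R: Z = R = 43.4 Ω
  L: Z = jωL = j·1307·0.00159 = 0 + j2.078 Ω
Step 3 — Series combination: Z_total = R + L = 43.4 + j2.078 Ω = 43.45∠2.7° Ω.
Step 4 — Source phasor: V = 77.4∠100.6° V = -14.24 + j76.08 V.
Step 5 — Ohm's law: I = V / Z_total = (-14.24 + j76.08) / (43.4 + j2.078) = -0.2436 + j1.765 A.
Step 6 — Convert to polar: |I| = 1.781 A, ∠I = 97.9°.

I = 1.781∠97.9° A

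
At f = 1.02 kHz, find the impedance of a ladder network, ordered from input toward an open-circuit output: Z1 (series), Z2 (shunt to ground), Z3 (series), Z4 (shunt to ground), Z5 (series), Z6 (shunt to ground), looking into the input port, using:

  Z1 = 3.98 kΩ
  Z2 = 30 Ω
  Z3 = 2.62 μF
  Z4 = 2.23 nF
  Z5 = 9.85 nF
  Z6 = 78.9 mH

Step 1 — Angular frequency: ω = 2π·f = 2π·1020 = 6409 rad/s.
Step 2 — Component impedances:
  Z1: Z = R = 3980 Ω
  Z2: Z = R = 30 Ω
  Z3: Z = 1/(jωC) = -j/(ω·C) = 0 - j59.56 Ω
  Z4: Z = 1/(jωC) = -j/(ω·C) = 0 - j6.997e+04 Ω
  Z5: Z = 1/(jωC) = -j/(ω·C) = 0 - j1.584e+04 Ω
  Z6: Z = jωL = j·6409·0.0789 = 0 + j505.7 Ω
Step 3 — Ladder network (open output): work backward from the far end, alternating series and parallel combinations. Z_in = 4010 - j0.07121 Ω = 4010∠-0.0° Ω.

Z = 4010 - j0.07121 Ω = 4010∠-0.0° Ω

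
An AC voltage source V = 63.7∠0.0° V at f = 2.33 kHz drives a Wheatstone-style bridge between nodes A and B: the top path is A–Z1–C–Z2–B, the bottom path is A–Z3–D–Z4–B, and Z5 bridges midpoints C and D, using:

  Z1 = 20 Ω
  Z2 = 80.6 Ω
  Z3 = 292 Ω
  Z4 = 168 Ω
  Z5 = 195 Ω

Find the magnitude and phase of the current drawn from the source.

Step 1 — Angular frequency: ω = 2π·f = 2π·2330 = 1.464e+04 rad/s.
Step 2 — Component impedances:
  Z1: Z = R = 20 Ω
  Z2: Z = R = 80.6 Ω
  Z3: Z = R = 292 Ω
  Z4: Z = R = 168 Ω
  Z5: Z = R = 195 Ω
Step 3 — Bridge requires nodal analysis (the Z5 bridge couples midpoints C and D, so the two paths cannot be reduced to a simple series/parallel combination). Setting node B to ground and injecting 1 A at node A, the 3-node admittance system at A, C, D solves to V_A = Z_AB = 78.66 Ω = 78.66∠0.0° Ω.
Step 4 — Source phasor: V = 63.7∠0.0° V = 63.7 V.
Step 5 — Ohm's law: I = V / Z_total = (63.7) / (78.66) = 0.8098 A.
Step 6 — Convert to polar: |I| = 0.8098 A, ∠I = 0.0°.

I = 0.8098∠0.0° A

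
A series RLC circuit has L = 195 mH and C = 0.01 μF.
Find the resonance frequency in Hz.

Step 1 — Resonance condition Im(Z)=0 gives ω₀ = 1/√(LC).
Step 2 — ω₀ = 1/√(0.195·1e-08) = 2.265e+04 rad/s.
Step 3 — f₀ = ω₀/(2π) = 3604 Hz.

f₀ = 3604 Hz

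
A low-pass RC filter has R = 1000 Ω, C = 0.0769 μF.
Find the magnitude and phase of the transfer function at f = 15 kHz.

Step 1 — Angular frequency: ω = 2π·1.5e+04 = 9.425e+04 rad/s.
Step 2 — Transfer function: H(jω) = 1/(1 + jωRC).
Step 3 — Denominator: 1 + jωRC = 1 + j·9.425e+04·1000·7.69e-08 = 1 + j7.248.
Step 4 — H = 0.01868 - j0.1354.
Step 5 — Magnitude: |H| = 0.1367 (-17.3 dB); phase: φ = -82.1°.

|H| = 0.1367 (-17.3 dB), φ = -82.1°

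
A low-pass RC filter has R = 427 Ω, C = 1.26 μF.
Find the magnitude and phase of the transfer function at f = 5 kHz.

Step 1 — Angular frequency: ω = 2π·5000 = 3.142e+04 rad/s.
Step 2 — Transfer function: H(jω) = 1/(1 + jωRC).
Step 3 — Denominator: 1 + jωRC = 1 + j·3.142e+04·427·1.26e-06 = 1 + j16.9.
Step 4 — H = 0.003488 - j0.05896.
Step 5 — Magnitude: |H| = 0.05906 (-24.6 dB); phase: φ = -86.6°.

|H| = 0.05906 (-24.6 dB), φ = -86.6°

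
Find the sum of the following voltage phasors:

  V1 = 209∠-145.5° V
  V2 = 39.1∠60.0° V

Step 1 — Convert each phasor to rectangular form:
  V1 = 209·(cos(-145.5°) + j·sin(-145.5°)) = -172.2 - j118.4 V
  V2 = 39.1·(cos(60.0°) + j·sin(60.0°)) = 19.55 + j33.86 V
Step 2 — Sum components: V_total = -152.7 - j84.52 V.
Step 3 — Convert to polar: |V_total| = 174.5 V, ∠V_total = -151.0°.

V_total = 174.5∠-151.0° V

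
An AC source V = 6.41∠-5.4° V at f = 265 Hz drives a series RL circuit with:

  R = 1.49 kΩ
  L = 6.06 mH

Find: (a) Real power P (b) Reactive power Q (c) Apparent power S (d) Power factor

Step 1 — Angular frequency: ω = 2π·f = 2π·265 = 1665 rad/s.
Step 2 — Component impedances:
  R: Z = R = 1490 Ω
  L: Z = jωL = j·1665·0.00606 = 0 + j10.09 Ω
Step 3 — Series combination: Z_total = R + L = 1490 + j10.09 Ω = 1490∠0.4° Ω.
Step 4 — Source phasor: V = 6.41∠-5.4° V = 6.382 - j0.6032 V.
Step 5 — Current: I = V / Z = 0.00428 - j0.0004338 A = 0.004302∠-5.8° A.
Step 6 — Complex power: S = V·I* = 0.02757 + j0.0001867 VA.
Step 7 — Real power: P = Re(S) = 0.02757 W.
Step 8 — Reactive power: Q = Im(S) = 0.0001867 VAR.
Step 9 — Apparent power: |S| = 0.02758 VA.
Step 10 — Power factor: PF = P/|S| = 1 (lagging).

(a) P = 0.02757 W  (b) Q = 0.0001867 VAR  (c) S = 0.02758 VA  (d) PF = 1 (lagging)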